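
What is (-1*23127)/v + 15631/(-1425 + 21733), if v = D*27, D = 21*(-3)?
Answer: 165417149/11514636 ≈ 14.366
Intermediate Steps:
D = -63
v = -1701 (v = -63*27 = -1701)
(-1*23127)/v + 15631/(-1425 + 21733) = -1*23127/(-1701) + 15631/(-1425 + 21733) = -23127*(-1/1701) + 15631/20308 = 7709/567 + 15631*(1/20308) = 7709/567 + 15631/20308 = 165417149/11514636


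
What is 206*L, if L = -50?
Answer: -10300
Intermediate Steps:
206*L = 206*(-50) = -10300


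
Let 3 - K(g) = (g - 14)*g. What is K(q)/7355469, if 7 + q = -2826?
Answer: -116892/106601 ≈ -1.0965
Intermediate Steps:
q = -2833 (q = -7 - 2826 = -2833)
K(g) = 3 - g*(-14 + g) (K(g) = 3 - (g - 14)*g = 3 - (-14 + g)*g = 3 - g*(-14 + g))
K(q)/7355469 = (3 - 1*(-2833)² + 14*(-2833))/7355469 = (3 - 1*8025889 - 39662)*(1/7355469) = (3 - 8025889 - 39662)*(1/7355469) = -8065548*1/7355469 = -116892/106601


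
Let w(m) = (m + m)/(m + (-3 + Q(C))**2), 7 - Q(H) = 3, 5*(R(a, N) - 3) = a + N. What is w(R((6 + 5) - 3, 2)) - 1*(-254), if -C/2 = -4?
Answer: 767/3 ≈ 255.67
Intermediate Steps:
C = 8 (C = -2*(-4) = 8)
R(a, N) = 3 + N/5 + a/5 (R(a, N) = 3 + (a + N)/5 = 3 + (N + a)/5 = 3 + (N/5 + a/5) = 3 + N/5 + a/5)
Q(H) = 4 (Q(H) = 7 - 1*3 = 7 - 3 = 4)
w(m) = 2*m/(1 + m) (w(m) = (m + m)/(m + (-3 + 4)**2) = (2*m)/(m + 1**2) = (2*m)/(m + 1) = (2*m)/(1 + m) = 2*m/(1 + m))
w(R((6 + 5) - 3, 2)) - 1*(-254) = 2*(3 + (1/5)*2 + ((6 + 5) - 3)/5)/(1 + (3 + (1/5)*2 + ((6 + 5) - 3)/5)) - 1*(-254) = 2*(3 + 2/5 + (11 - 3)/5)/(1 + (3 + 2/5 + (11 - 3)/5)) + 254 = 2*(3 + 2/5 + (1/5)*8)/(1 + (3 + 2/5 + (1/5)*8)) + 254 = 2*(3 + 2/5 + 8/5)/(1 + (3 + 2/5 + 8/5)) + 254 = 2*5/(1 + 5) + 254 = 2*5/6 + 254 = 2*5*(1/6) + 254 = 5/3 + 254 = 767/3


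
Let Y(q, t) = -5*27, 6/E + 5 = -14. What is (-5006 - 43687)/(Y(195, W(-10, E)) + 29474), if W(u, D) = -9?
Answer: -48693/29339 ≈ -1.6597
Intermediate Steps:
E = -6/19 (E = 6/(-5 - 14) = 6/(-19) = 6*(-1/19) = -6/19 ≈ -0.31579)
Y(q, t) = -135
(-5006 - 43687)/(Y(195, W(-10, E)) + 29474) = (-5006 - 43687)/(-135 + 29474) = -48693/29339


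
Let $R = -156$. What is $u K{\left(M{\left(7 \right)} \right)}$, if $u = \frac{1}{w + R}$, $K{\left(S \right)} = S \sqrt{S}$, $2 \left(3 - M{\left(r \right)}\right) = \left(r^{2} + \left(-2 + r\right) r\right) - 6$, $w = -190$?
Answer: $\frac{108 i}{173} \approx 0.62428 i$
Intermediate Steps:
$M{\left(r \right)} = 6 - \frac{r^{2}}{2} - \frac{r \left(-2 + r\right)}{2}$ ($M{\left(r \right)} = 3 - \frac{\left(r^{2} + \left(-2 + r\right) r\right) - 6}{2} = 3 - \frac{\left(r^{2} + r \left(-2 + r\right)\right) - 6}{2} = 3 - \frac{-6 + r^{2} + r \left(-2 + r\right)}{2} = 3 - \left(-3 + \frac{r^{2}}{2} + \frac{r \left(-2 + r\right)}{2}\right) = 6 - \frac{r^{2}}{2} - \frac{r \left(-2 + r\right)}{2}$)
$K{\left(S \right)} = S^{\frac{3}{2}}$
$u = - \frac{1}{346}$ ($u = \frac{1}{-190 - 156} = \frac{1}{-346} = - \frac{1}{346} \approx -0.0028902$)
$u K{\left(M{\left(7 \right)} \right)} = - \frac{\left(6 + 7 - 7^{2}\right)^{\frac{3}{2}}}{346} = - \frac{\left(6 + 7 - 49\right)^{\frac{3}{2}}}{346} = - \frac{\left(-36\right)^{\frac{3}{2}}}{346} = - \frac{\left(-216\right) i}{346} = \frac{108 i}{173}$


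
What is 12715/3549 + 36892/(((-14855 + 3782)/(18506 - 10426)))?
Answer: -117530138605/4366453 ≈ -26917.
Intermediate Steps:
12715/3549 + 36892/(((-14855 + 3782)/(18506 - 10426))) = 12715*(1/3549) + 36892/((-11073/8080)) = 12715/3549 + 36892/((-11073*1/8080)) = 12715/3549 + 36892/(-11073/8080) = 12715/3549 + 36892*(-8080/11073) = 12715/3549 - 298087360/11073 = -117530138605/4366453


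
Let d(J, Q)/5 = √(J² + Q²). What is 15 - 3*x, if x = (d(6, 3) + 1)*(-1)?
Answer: 18 + 45*√5 ≈ 118.62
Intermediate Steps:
d(J, Q) = 5*√(J² + Q²)
x = -1 - 15*√5 (x = (5*√(6² + 3²) + 1)*(-1) = (5*√(36 + 9) + 1)*(-1) = (5*√45 + 1)*(-1) = (5*(3*√5) + 1)*(-1) = (15*√5 + 1)*(-1) = (1 + 15*√5)*(-1) = -1 - 15*√5 ≈ -34.541)
15 - 3*x = 15 - 3*(-1 - 15*√5) = 15 + (3 + 45*√5) = 18 + 45*√5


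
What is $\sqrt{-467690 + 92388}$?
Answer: $i \sqrt{375302} \approx 612.62 i$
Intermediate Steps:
$\sqrt{-467690 + 92388} = \sqrt{-375302} = i \sqrt{375302}$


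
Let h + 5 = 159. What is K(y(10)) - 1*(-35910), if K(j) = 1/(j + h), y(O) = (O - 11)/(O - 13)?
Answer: 16626333/463 ≈ 35910.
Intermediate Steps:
h = 154 (h = -5 + 159 = 154)
y(O) = (-11 + O)/(-13 + O)
K(j) = 1/(154 + j) (K(j) = 1/(j + 154) = 1/(154 + j))
K(y(10)) - 1*(-35910) = 1/(154 + (-11 + 10)/(-13 + 10)) - 1*(-35910) = 1/(154 - 1/(-3)) + 35910 = 1/(154 - ⅓*(-1)) + 35910 = 1/(154 + ⅓) + 35910 = 1/(463/3) + 35910 = 3/463 + 35910 = 16626333/463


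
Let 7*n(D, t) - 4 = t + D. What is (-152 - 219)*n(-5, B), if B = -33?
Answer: 1802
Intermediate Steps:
n(D, t) = 4/7 + D/7 + t/7 (n(D, t) = 4/7 + (t + D)/7 = 4/7 + (D + t)/7 = 4/7 + (D/7 + t/7) = 4/7 + D/7 + t/7)
(-152 - 219)*n(-5, B) = (-152 - 219)*(4/7 + (⅐)*(-5) + (⅐)*(-33)) = -371*(4/7 - 5/7 - 33/7) = -371*(-34/7) = 1802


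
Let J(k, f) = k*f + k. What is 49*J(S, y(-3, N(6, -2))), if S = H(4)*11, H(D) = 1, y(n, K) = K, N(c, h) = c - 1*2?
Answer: 2695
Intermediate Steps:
N(c, h) = -2 + c (N(c, h) = c - 2 = -2 + c)
S = 11 (S = 1*11 = 11)
J(k, f) = k + f*k (J(k, f) = f*k + k = k + f*k)
49*J(S, y(-3, N(6, -2))) = 49*(11*(1 + (-2 + 6))) = 49*(11*(1 + 4)) = 49*(11*5) = 49*55 = 2695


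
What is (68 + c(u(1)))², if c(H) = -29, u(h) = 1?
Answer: 1521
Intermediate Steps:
(68 + c(u(1)))² = (68 - 29)² = 39² = 1521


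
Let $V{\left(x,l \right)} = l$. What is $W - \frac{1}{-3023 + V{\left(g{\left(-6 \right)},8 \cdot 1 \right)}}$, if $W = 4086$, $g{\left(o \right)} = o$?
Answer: $\frac{12319291}{3015} \approx 4086.0$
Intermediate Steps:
$W - \frac{1}{-3023 + V{\left(g{\left(-6 \right)},8 \cdot 1 \right)}} = 4086 - \frac{1}{-3023 + 8 \cdot 1} = 4086 - \frac{1}{-3023 + 8} = 4086 - \frac{1}{-3015} = 4086 - - \frac{1}{3015} = 4086 + \frac{1}{3015} = \frac{12319291}{3015}$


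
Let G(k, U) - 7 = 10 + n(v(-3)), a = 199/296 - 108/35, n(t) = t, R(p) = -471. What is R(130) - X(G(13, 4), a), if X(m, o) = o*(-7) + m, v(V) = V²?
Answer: -760563/1480 ≈ -513.89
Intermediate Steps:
a = -25003/10360 (a = 199*(1/296) - 108*1/35 = 199/296 - 108/35 = -25003/10360 ≈ -2.4134)
G(k, U) = 26 (G(k, U) = 7 + (10 + (-3)²) = 7 + (10 + 9) = 7 + 19 = 26)
X(m, o) = m - 7*o (X(m, o) = -7*o + m = m - 7*o)
R(130) - X(G(13, 4), a) = -471 - (26 - 7*(-25003/10360)) = -471 - (26 + 25003/1480) = -471 - 1*63483/1480 = -471 - 63483/1480 = -760563/1480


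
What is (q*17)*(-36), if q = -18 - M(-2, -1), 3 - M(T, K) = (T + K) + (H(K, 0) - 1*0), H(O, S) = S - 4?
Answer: 17136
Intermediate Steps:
H(O, S) = -4 + S
M(T, K) = 7 - K - T (M(T, K) = 3 - ((T + K) + ((-4 + 0) - 1*0)) = 3 - ((K + T) + (-4 + 0)) = 3 - ((K + T) - 4) = 3 - (-4 + K + T) = 3 + (4 - K - T) = 7 - K - T)
q = -28 (q = -18 - (7 - 1*(-1) - 1*(-2)) = -18 - (7 + 1 + 2) = -18 - 1*10 = -18 - 10 = -28)
(q*17)*(-36) = -28*17*(-36) = -476*(-36) = 17136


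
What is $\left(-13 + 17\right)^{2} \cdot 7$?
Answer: $112$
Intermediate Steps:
$\left(-13 + 17\right)^{2} \cdot 7 = 4^{2} \cdot 7 = 16 \cdot 7 = 112$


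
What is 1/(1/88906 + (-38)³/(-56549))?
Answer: 5027545394/4878506581 ≈ 1.0306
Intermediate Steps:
1/(1/88906 + (-38)³/(-56549)) = 1/(1/88906 - 54872*(-1/56549)) = 1/(1/88906 + 54872/56549) = 1/(4878506581/5027545394) = 5027545394/4878506581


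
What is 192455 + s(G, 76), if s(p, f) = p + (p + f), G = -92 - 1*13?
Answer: 192321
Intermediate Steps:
G = -105 (G = -92 - 13 = -105)
s(p, f) = f + 2*p (s(p, f) = p + (f + p) = f + 2*p)
192455 + s(G, 76) = 192455 + (76 + 2*(-105)) = 192455 + (76 - 210) = 192455 - 134 = 192321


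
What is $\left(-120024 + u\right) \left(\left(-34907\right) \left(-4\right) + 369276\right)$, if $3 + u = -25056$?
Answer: $-73833319032$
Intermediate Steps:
$u = -25059$ ($u = -3 - 25056 = -25059$)
$\left(-120024 + u\right) \left(\left(-34907\right) \left(-4\right) + 369276\right) = \left(-120024 - 25059\right) \left(\left(-34907\right) \left(-4\right) + 369276\right) = - 145083 \left(139628 + 369276\right) = \left(-145083\right) 508904 = -73833319032$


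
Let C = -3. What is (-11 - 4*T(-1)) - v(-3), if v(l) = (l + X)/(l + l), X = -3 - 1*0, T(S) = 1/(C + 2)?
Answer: -8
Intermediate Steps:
T(S) = -1 (T(S) = 1/(-3 + 2) = 1/(-1) = -1)
X = -3 (X = -3 + 0 = -3)
v(l) = (-3 + l)/(2*l) (v(l) = (l - 3)/(l + l) = (-3 + l)/((2*l)) = (-3 + l)*(1/(2*l)) = (-3 + l)/(2*l))
(-11 - 4*T(-1)) - v(-3) = (-11 - 4*(-1)) - (-3 - 3)/(2*(-3)) = (-11 + 4) - (-1)*(-6)/(2*3) = -7 - 1*1 = -7 - 1 = -8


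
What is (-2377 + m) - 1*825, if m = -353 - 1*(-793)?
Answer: -2762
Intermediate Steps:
m = 440 (m = -353 + 793 = 440)
(-2377 + m) - 1*825 = (-2377 + 440) - 1*825 = -1937 - 825 = -2762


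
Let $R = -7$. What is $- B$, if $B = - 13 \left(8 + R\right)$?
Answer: $13$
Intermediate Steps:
$B = -13$ ($B = - 13 \left(8 - 7\right) = \left(-13\right) 1 = -13$)
$- B = \left(-1\right) \left(-13\right) = 13$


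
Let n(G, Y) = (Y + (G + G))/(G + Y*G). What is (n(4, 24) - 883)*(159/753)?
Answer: -1169551/6275 ≈ -186.38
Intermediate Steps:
n(G, Y) = (Y + 2*G)/(G + G*Y)
(n(4, 24) - 883)*(159/753) = ((24 + 2*4)/(4*(1 + 24)) - 883)*(159/753) = ((1/4)*(24 + 8)/25 - 883)*(159*(1/753)) = ((1/4)*(1/25)*32 - 883)*(53/251) = (8/25 - 883)*(53/251) = -22067/25*53/251 = -1169551/6275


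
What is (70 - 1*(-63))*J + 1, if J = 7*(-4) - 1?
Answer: -3856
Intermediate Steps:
J = -29 (J = -28 - 1 = -29)
(70 - 1*(-63))*J + 1 = (70 - 1*(-63))*(-29) + 1 = (70 + 63)*(-29) + 1 = 133*(-29) + 1 = -3857 + 1 = -3856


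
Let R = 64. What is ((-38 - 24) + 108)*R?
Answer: 2944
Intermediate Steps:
((-38 - 24) + 108)*R = ((-38 - 24) + 108)*64 = (-62 + 108)*64 = 46*64 = 2944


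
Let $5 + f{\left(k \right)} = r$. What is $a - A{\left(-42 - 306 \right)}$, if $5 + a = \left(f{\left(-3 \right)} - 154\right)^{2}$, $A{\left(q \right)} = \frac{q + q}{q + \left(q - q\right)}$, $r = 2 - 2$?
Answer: $25274$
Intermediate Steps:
$r = 0$
$f{\left(k \right)} = -5$ ($f{\left(k \right)} = -5 + 0 = -5$)
$A{\left(q \right)} = 2$ ($A{\left(q \right)} = \frac{2 q}{q + 0} = \frac{2 q}{q} = 2$)
$a = 25276$ ($a = -5 + \left(-5 - 154\right)^{2} = -5 + \left(-159\right)^{2} = -5 + 25281 = 25276$)
$a - A{\left(-42 - 306 \right)} = 25276 - 2 = 25274$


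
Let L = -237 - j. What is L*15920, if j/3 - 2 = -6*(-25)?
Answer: -11032560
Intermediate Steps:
j = 456 (j = 6 + 3*(-6*(-25)) = 6 + 3*150 = 6 + 450 = 456)
L = -693 (L = -237 - 1*456 = -237 - 456 = -693)
L*15920 = -693*15920 = -11032560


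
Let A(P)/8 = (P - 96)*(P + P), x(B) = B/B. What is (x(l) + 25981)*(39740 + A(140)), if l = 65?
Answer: 3593310600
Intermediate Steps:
x(B) = 1
A(P) = 16*P*(-96 + P) (A(P) = 8*((P - 96)*(P + P)) = 8*((-96 + P)*(2*P)) = 8*(2*P*(-96 + P)) = 16*P*(-96 + P))
(x(l) + 25981)*(39740 + A(140)) = (1 + 25981)*(39740 + 16*140*(-96 + 140)) = 25982*(39740 + 16*140*44) = 25982*(39740 + 98560) = 25982*138300 = 3593310600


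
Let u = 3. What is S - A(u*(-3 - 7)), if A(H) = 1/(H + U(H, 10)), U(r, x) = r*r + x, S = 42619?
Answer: 37504719/880 ≈ 42619.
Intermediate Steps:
U(r, x) = x + r**2 (U(r, x) = r**2 + x = x + r**2)
A(H) = 1/(10 + H + H**2) (A(H) = 1/(H + (10 + H**2)) = 1/(10 + H + H**2))
S - A(u*(-3 - 7)) = 42619 - 1/(10 + 3*(-3 - 7) + (3*(-3 - 7))**2) = 42619 - 1/(10 + 3*(-10) + (3*(-10))**2) = 42619 - 1/(10 - 30 + (-30)**2) = 42619 - 1/(10 - 30 + 900) = 42619 - 1/880 = 37504719/880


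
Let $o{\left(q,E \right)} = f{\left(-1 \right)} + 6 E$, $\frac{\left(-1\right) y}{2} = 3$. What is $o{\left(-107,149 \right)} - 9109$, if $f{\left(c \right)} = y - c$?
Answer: $-8220$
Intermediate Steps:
$y = -6$ ($y = \left(-2\right) 3 = -6$)
$f{\left(c \right)} = -6 - c$
$o{\left(q,E \right)} = -5 + 6 E$ ($o{\left(q,E \right)} = \left(-6 - -1\right) + 6 E = \left(-6 + 1\right) + 6 E = -5 + 6 E$)
$o{\left(-107,149 \right)} - 9109 = \left(-5 + 6 \cdot 149\right) - 9109 = \left(-5 + 894\right) - 9109 = 889 - 9109 = -8220$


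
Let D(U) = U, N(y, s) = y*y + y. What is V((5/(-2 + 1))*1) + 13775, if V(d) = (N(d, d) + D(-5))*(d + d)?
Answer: 13625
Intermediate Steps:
N(y, s) = y + y² (N(y, s) = y² + y = y + y²)
V(d) = 2*d*(-5 + d*(1 + d)) (V(d) = (d*(1 + d) - 5)*(d + d) = (-5 + d*(1 + d))*(2*d) = 2*d*(-5 + d*(1 + d)))
V((5/(-2 + 1))*1) + 13775 = 2*((5/(-2 + 1))*1)*(-5 + ((5/(-2 + 1))*1)*(1 + (5/(-2 + 1))*1)) + 13775 = 2*((5/(-1))*1)*(-5 + ((5/(-1))*1)*(1 + (5/(-1))*1)) + 13775 = 2*(-1*5*1)*(-5 + (-1*5*1)*(1 - 1*5*1)) + 13775 = 2*(-5*1)*(-5 + (-5*1)*(1 - 5*1)) + 13775 = 2*(-5)*(-5 - 5*(1 - 5)) + 13775 = 2*(-5)*(-5 - 5*(-4)) + 13775 = 2*(-5)*(-5 + 20) + 13775 = 2*(-5)*15 + 13775 = -150 + 13775 = 13625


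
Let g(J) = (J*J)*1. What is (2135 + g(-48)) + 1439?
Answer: 5878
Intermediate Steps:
g(J) = J² (g(J) = J²*1 = J²)
(2135 + g(-48)) + 1439 = (2135 + (-48)²) + 1439 = (2135 + 2304) + 1439 = 4439 + 1439 = 5878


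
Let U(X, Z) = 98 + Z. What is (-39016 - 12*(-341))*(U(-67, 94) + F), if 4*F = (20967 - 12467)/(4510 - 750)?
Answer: -1264327379/188 ≈ -6.7251e+6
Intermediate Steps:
F = 425/752 (F = ((20967 - 12467)/(4510 - 750))/4 = (8500/3760)/4 = (8500*(1/3760))/4 = (¼)*(425/188) = 425/752 ≈ 0.56516)
(-39016 - 12*(-341))*(U(-67, 94) + F) = (-39016 - 12*(-341))*((98 + 94) + 425/752) = (-39016 + 4092)*(192 + 425/752) = -34924*144809/752 = -1264327379/188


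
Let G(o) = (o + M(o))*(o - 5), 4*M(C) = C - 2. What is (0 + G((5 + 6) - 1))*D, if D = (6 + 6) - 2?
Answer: 600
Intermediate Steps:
M(C) = -½ + C/4 (M(C) = (C - 2)/4 = (-2 + C)/4 = -½ + C/4)
D = 10 (D = 12 - 2 = 10)
G(o) = (-5 + o)*(-½ + 5*o/4) (G(o) = (o + (-½ + o/4))*(o - 5) = (-½ + 5*o/4)*(-5 + o) = (-5 + o)*(-½ + 5*o/4))
(0 + G((5 + 6) - 1))*D = (0 + (5/2 - 27*((5 + 6) - 1)/4 + 5*((5 + 6) - 1)²/4))*10 = (0 + (5/2 - 27*(11 - 1)/4 + 5*(11 - 1)²/4))*10 = (0 + (5/2 - 27/4*10 + (5/4)*10²))*10 = (0 + (5/2 - 135/2 + (5/4)*100))*10 = (0 + (5/2 - 135/2 + 125))*10 = (0 + 60)*10 = 60*10 = 600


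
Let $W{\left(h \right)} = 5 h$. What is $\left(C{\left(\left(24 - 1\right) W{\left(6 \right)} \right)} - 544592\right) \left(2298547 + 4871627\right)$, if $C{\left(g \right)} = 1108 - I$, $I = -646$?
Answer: $-3892242913812$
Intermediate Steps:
$C{\left(g \right)} = 1754$ ($C{\left(g \right)} = 1108 - -646 = 1108 + 646 = 1754$)
$\left(C{\left(\left(24 - 1\right) W{\left(6 \right)} \right)} - 544592\right) \left(2298547 + 4871627\right) = \left(1754 - 544592\right) \left(2298547 + 4871627\right) = \left(-542838\right) 7170174 = -3892242913812$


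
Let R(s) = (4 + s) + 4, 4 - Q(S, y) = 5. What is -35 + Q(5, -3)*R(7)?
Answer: -50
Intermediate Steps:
Q(S, y) = -1 (Q(S, y) = 4 - 1*5 = 4 - 5 = -1)
R(s) = 8 + s
-35 + Q(5, -3)*R(7) = -35 - (8 + 7) = -35 - 1*15 = -35 - 15 = -50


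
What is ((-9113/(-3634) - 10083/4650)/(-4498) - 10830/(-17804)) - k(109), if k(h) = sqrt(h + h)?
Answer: 8573550058128/14096252794325 - sqrt(218) ≈ -14.157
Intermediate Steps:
k(h) = sqrt(2)*sqrt(h) (k(h) = sqrt(2*h) = sqrt(2)*sqrt(h))
((-9113/(-3634) - 10083/4650)/(-4498) - 10830/(-17804)) - k(109) = ((-9113/(-3634) - 10083/4650)/(-4498) - 10830/(-17804)) - sqrt(2)*sqrt(109) = ((-9113*(-1/3634) - 10083*1/4650)*(-1/4498) - 10830*(-1/17804)) - sqrt(218) = ((9113/3634 - 3361/1550)*(-1/4498) + 5415/8902) - sqrt(218) = ((477819/1408175)*(-1/4498) + 5415/8902) - sqrt(218) = (-477819/6333971150 + 5415/8902) - sqrt(218) = 8573550058128/14096252794325 - sqrt(218)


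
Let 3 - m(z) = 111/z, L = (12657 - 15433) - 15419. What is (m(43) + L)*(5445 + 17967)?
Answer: -18316776204/43 ≈ -4.2597e+8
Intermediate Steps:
L = -18195 (L = -2776 - 15419 = -18195)
m(z) = 3 - 111/z
(m(43) + L)*(5445 + 17967) = ((3 - 111/43) - 18195)*(5445 + 17967) = ((3 - 111*1/43) - 18195)*23412 = ((3 - 111/43) - 18195)*23412 = (18/43 - 18195)*23412 = -782367/43*23412 = -18316776204/43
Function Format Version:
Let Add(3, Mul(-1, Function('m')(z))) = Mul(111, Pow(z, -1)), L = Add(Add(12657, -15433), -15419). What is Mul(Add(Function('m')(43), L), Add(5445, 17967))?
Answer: Rational(-18316776204, 43) ≈ -4.2597e+8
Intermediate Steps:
L = -18195 (L = Add(-2776, -15419) = -18195)
Function('m')(z) = Add(3, Mul(-111, Pow(z, -1))) (Function('m')(z) = Add(3, Mul(-1, Mul(111, Pow(z, -1)))) = Add(3, Mul(-111, Pow(z, -1))))
Mul(Add(Function('m')(43), L), Add(5445, 17967)) = Mul(Add(Add(3, Mul(-111, Pow(43, -1))), -18195), Add(5445, 17967)) = Mul(Add(Add(3, Mul(-111, Rational(1, 43))), -18195), 23412) = Mul(Add(Add(3, Rational(-111, 43)), -18195), 23412) = Mul(Add(Rational(18, 43), -18195), 23412) = Mul(Rational(-782367, 43), 23412) = Rational(-18316776204, 43)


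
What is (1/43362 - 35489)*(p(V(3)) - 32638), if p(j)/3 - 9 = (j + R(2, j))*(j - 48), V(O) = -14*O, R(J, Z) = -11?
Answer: 28162933385117/43362 ≈ 6.4948e+8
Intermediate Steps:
p(j) = 27 + 3*(-48 + j)*(-11 + j) (p(j) = 27 + 3*((j - 11)*(j - 48)) = 27 + 3*((-11 + j)*(-48 + j)) = 27 + 3*((-48 + j)*(-11 + j)) = 27 + 3*(-48 + j)*(-11 + j))
(1/43362 - 35489)*(p(V(3)) - 32638) = (1/43362 - 35489)*((1611 - (-2478)*3 + 3*(-14*3)**2) - 32638) = (1/43362 - 35489)*((1611 - 177*(-42) + 3*(-42)**2) - 32638) = -1538874017*((1611 + 7434 + 3*1764) - 32638)/43362 = -1538874017*((1611 + 7434 + 5292) - 32638)/43362 = -1538874017*(14337 - 32638)/43362 = -1538874017/43362*(-18301) = 28162933385117/43362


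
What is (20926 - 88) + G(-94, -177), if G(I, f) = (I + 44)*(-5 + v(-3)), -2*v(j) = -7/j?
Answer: 63439/3 ≈ 21146.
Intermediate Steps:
v(j) = 7/(2*j) (v(j) = -(-7)/(2*j) = 7/(2*j))
G(I, f) = -814/3 - 37*I/6 (G(I, f) = (I + 44)*(-5 + (7/2)/(-3)) = (44 + I)*(-5 + (7/2)*(-1/3)) = (44 + I)*(-5 - 7/6) = (44 + I)*(-37/6) = -814/3 - 37*I/6)
(20926 - 88) + G(-94, -177) = (20926 - 88) + (-814/3 - 37/6*(-94)) = 20838 + (-814/3 + 1739/3) = 20838 + 925/3 = 63439/3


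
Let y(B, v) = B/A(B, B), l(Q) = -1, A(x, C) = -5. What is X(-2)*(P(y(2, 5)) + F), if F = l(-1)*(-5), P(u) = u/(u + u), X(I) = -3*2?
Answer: -33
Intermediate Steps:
X(I) = -6
y(B, v) = -B/5 (y(B, v) = B/(-5) = B*(-1/5) = -B/5)
P(u) = 1/2 (P(u) = u/((2*u)) = (1/(2*u))*u = 1/2)
F = 5 (F = -1*(-5) = 5)
X(-2)*(P(y(2, 5)) + F) = -6*(1/2 + 5) = -6*11/2 = -33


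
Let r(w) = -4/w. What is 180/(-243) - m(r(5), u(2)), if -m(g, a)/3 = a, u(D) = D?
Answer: 142/27 ≈ 5.2593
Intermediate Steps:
m(g, a) = -3*a
180/(-243) - m(r(5), u(2)) = 180/(-243) - (-3)*2 = 180*(-1/243) - 1*(-6) = -20/27 + 6 = 142/27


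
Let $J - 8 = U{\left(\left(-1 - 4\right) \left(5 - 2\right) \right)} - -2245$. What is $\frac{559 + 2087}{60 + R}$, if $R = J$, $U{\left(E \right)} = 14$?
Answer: $\frac{2646}{2327} \approx 1.1371$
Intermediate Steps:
$J = 2267$ ($J = 8 + \left(14 - -2245\right) = 8 + \left(14 + 2245\right) = 8 + 2259 = 2267$)
$R = 2267$
$\frac{559 + 2087}{60 + R} = \frac{559 + 2087}{60 + 2267} = \frac{2646}{2327}$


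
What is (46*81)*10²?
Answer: 372600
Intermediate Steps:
(46*81)*10² = 3726*100 = 372600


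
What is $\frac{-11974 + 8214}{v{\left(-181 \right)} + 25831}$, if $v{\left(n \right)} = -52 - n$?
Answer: $- \frac{94}{649} \approx -0.14484$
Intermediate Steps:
$\frac{-11974 + 8214}{v{\left(-181 \right)} + 25831} = \frac{-11974 + 8214}{\left(-52 - -181\right) + 25831} = - \frac{3760}{\left(-52 + 181\right) + 25831} = - \frac{3760}{129 + 25831} = - \frac{3760}{25960} = \left(-3760\right) \frac{1}{25960} = - \frac{94}{649}$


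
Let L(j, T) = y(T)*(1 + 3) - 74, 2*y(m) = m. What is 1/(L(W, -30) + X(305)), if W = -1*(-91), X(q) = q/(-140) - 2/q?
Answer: -8540/1163021 ≈ -0.0073429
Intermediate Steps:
y(m) = m/2
X(q) = -2/q - q/140 (X(q) = q*(-1/140) - 2/q = -q/140 - 2/q = -2/q - q/140)
W = 91
L(j, T) = -74 + 2*T (L(j, T) = (T/2)*(1 + 3) - 74 = (T/2)*4 - 74 = 2*T - 74 = -74 + 2*T)
1/(L(W, -30) + X(305)) = 1/((-74 + 2*(-30)) + (-2/305 - 1/140*305)) = 1/((-74 - 60) + (-2*1/305 - 61/28)) = 1/(-134 + (-2/305 - 61/28)) = 1/(-134 - 18661/8540) = 1/(-1163021/8540) = -8540/1163021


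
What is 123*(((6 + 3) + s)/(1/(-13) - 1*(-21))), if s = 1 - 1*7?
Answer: 4797/272 ≈ 17.636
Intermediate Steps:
s = -6 (s = 1 - 7 = -6)
123*(((6 + 3) + s)/(1/(-13) - 1*(-21))) = 123*(((6 + 3) - 6)/(1/(-13) - 1*(-21))) = 123*((9 - 6)/(-1/13 + 21)) = 123*(3/(272/13)) = 123*(3*(13/272)) = 123*(39/272) = 4797/272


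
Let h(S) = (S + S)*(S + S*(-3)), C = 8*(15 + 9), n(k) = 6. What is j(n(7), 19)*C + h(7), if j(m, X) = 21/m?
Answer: 476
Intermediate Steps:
C = 192 (C = 8*24 = 192)
h(S) = -4*S² (h(S) = (2*S)*(S - 3*S) = (2*S)*(-2*S) = -4*S²)
j(n(7), 19)*C + h(7) = (21/6)*192 - 4*7² = (21*(⅙))*192 - 4*49 = (7/2)*192 - 196 = 672 - 196 = 476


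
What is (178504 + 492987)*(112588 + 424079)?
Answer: 360367060497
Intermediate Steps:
(178504 + 492987)*(112588 + 424079) = 671491*536667 = 360367060497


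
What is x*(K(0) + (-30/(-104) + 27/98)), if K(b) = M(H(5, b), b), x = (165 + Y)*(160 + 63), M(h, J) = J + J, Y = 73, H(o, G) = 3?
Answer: 5447667/182 ≈ 29932.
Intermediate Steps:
M(h, J) = 2*J
x = 53074 (x = (165 + 73)*(160 + 63) = 238*223 = 53074)
K(b) = 2*b
x*(K(0) + (-30/(-104) + 27/98)) = 53074*(2*0 + (-30/(-104) + 27/98)) = 53074*(0 + (-30*(-1/104) + 27*(1/98))) = 53074*(0 + (15/52 + 27/98)) = 53074*(0 + 1437/2548) = 53074*(1437/2548) = 5447667/182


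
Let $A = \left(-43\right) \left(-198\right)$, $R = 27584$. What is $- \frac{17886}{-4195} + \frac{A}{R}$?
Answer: $\frac{264541827}{57857440} \approx 4.5723$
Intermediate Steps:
$A = 8514$
$- \frac{17886}{-4195} + \frac{A}{R} = - \frac{17886}{-4195} + \frac{8514}{27584} = \left(-17886\right) \left(- \frac{1}{4195}\right) + 8514 \cdot \frac{1}{27584} = \frac{17886}{4195} + \frac{4257}{13792} = \frac{264541827}{57857440}$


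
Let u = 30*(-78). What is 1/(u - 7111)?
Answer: -1/9451 ≈ -0.00010581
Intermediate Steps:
u = -2340
1/(u - 7111) = 1/(-2340 - 7111) = 1/(-9451) = -1/9451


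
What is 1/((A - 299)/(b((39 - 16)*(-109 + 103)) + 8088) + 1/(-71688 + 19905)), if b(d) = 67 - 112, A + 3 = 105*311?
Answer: 46276741/186147484 ≈ 0.24860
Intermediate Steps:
A = 32652 (A = -3 + 105*311 = -3 + 32655 = 32652)
b(d) = -45
1/((A - 299)/(b((39 - 16)*(-109 + 103)) + 8088) + 1/(-71688 + 19905)) = 1/((32652 - 299)/(-45 + 8088) + 1/(-71688 + 19905)) = 1/(32353/8043 + 1/(-51783)) = 1/(32353*(1/8043) - 1/51783) = 1/(32353/8043 - 1/51783) = 1/(186147484/46276741) = 46276741/186147484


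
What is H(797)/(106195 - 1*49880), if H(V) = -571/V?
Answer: -571/44883055 ≈ -1.2722e-5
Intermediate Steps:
H(797)/(106195 - 1*49880) = (-571/797)/(106195 - 1*49880) = (-571*1/797)/(106195 - 49880) = -571/797/56315 = -571/797*1/56315 = -571/44883055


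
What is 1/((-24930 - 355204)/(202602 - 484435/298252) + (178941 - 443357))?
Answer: -60425967269/15977705937125672 ≈ -3.7819e-6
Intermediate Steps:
1/((-24930 - 355204)/(202602 - 484435/298252) + (178941 - 443357)) = 1/(-380134/(202602 - 484435*1/298252) - 264416) = 1/(-380134/(202602 - 484435/298252) - 264416) = 1/(-380134/60425967269/298252 - 264416) = 1/(-380134*298252/60425967269 - 264416) = 1/(-113375725768/60425967269 - 264416) = 1/(-15977705937125672/60425967269) = -60425967269/15977705937125672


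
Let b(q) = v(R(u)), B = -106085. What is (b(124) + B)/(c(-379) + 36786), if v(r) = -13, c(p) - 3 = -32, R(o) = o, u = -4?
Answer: -106098/36757 ≈ -2.8865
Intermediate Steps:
c(p) = -29 (c(p) = 3 - 32 = -29)
b(q) = -13
(b(124) + B)/(c(-379) + 36786) = (-13 - 106085)/(-29 + 36786) = -106098/36757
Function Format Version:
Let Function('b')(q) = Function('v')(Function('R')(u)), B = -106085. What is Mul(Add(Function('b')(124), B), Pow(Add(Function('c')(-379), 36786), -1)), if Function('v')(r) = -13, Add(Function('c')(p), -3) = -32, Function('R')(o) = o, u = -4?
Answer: Rational(-106098, 36757) ≈ -2.8865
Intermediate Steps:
Function('c')(p) = -29 (Function('c')(p) = Add(3, -32) = -29)
Function('b')(q) = -13
Mul(Add(Function('b')(124), B), Pow(Add(Function('c')(-379), 36786), -1)) = Mul(Add(-13, -106085), Pow(Add(-29, 36786), -1)) = Mul(-106098, Pow(36757, -1)) = Mul(-106098, Rational(1, 36757)) = Rational(-106098, 36757)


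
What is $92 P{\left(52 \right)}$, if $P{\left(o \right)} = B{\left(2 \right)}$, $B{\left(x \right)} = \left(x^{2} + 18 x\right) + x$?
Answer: $3864$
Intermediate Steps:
$B{\left(x \right)} = x^{2} + 19 x$
$P{\left(o \right)} = 42$ ($P{\left(o \right)} = 2 \left(19 + 2\right) = 2 \cdot 21 = 42$)
$92 P{\left(52 \right)} = 92 \cdot 42 = 3864$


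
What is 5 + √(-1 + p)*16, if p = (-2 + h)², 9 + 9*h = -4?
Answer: 5 + 64*√55/9 ≈ 57.737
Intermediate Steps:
h = -13/9 (h = -1 + (⅑)*(-4) = -1 - 4/9 = -13/9 ≈ -1.4444)
p = 961/81 (p = (-2 - 13/9)² = (-31/9)² = 961/81 ≈ 11.864)
5 + √(-1 + p)*16 = 5 + √(-1 + 961/81)*16 = 5 + √(880/81)*16 = 5 + (4*√55/9)*16 = 5 + 64*√55/9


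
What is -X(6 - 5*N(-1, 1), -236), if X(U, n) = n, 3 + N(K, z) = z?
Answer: 236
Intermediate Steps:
N(K, z) = -3 + z
-X(6 - 5*N(-1, 1), -236) = -1*(-236) = 236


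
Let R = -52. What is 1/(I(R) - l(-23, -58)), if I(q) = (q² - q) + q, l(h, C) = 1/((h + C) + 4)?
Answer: 77/208209 ≈ 0.00036982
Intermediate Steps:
l(h, C) = 1/(4 + C + h) (l(h, C) = 1/((C + h) + 4) = 1/(4 + C + h))
I(q) = q²
1/(I(R) - l(-23, -58)) = 1/((-52)² - 1/(4 - 58 - 23)) = 1/(2704 - 1/(-77)) = 1/(2704 - 1*(-1/77)) = 1/(2704 + 1/77) = 1/(208209/77) = 77/208209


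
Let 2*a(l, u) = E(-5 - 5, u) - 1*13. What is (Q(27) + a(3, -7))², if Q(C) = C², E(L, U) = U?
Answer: 516961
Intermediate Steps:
a(l, u) = -13/2 + u/2 (a(l, u) = (u - 1*13)/2 = (u - 13)/2 = (-13 + u)/2 = -13/2 + u/2)
(Q(27) + a(3, -7))² = (27² + (-13/2 + (½)*(-7)))² = (729 + (-13/2 - 7/2))² = (729 - 10)² = 719² = 516961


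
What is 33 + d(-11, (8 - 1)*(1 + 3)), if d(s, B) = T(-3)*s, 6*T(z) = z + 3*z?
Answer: 55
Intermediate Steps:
T(z) = 2*z/3 (T(z) = (z + 3*z)/6 = (4*z)/6 = 2*z/3)
d(s, B) = -2*s (d(s, B) = ((2/3)*(-3))*s = -2*s)
33 + d(-11, (8 - 1)*(1 + 3)) = 33 - 2*(-11) = 33 + 22 = 55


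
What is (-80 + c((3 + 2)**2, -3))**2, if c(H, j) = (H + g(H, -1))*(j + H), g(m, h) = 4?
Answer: 311364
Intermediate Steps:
c(H, j) = (4 + H)*(H + j) (c(H, j) = (H + 4)*(j + H) = (4 + H)*(H + j))
(-80 + c((3 + 2)**2, -3))**2 = (-80 + (((3 + 2)**2)**2 + 4*(3 + 2)**2 + 4*(-3) + (3 + 2)**2*(-3)))**2 = (-80 + ((5**2)**2 + 4*5**2 - 12 + 5**2*(-3)))**2 = (-80 + (25**2 + 4*25 - 12 + 25*(-3)))**2 = (-80 + (625 + 100 - 12 - 75))**2 = (-80 + 638)**2 = 558**2 = 311364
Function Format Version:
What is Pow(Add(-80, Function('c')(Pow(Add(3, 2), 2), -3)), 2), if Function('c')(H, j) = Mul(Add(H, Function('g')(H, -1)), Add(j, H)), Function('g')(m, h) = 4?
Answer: 311364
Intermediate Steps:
Function('c')(H, j) = Mul(Add(4, H), Add(H, j)) (Function('c')(H, j) = Mul(Add(H, 4), Add(j, H)) = Mul(Add(4, H), Add(H, j)))
Pow(Add(-80, Function('c')(Pow(Add(3, 2), 2), -3)), 2) = Pow(Add(-80, Add(Pow(Pow(Add(3, 2), 2), 2), Mul(4, Pow(Add(3, 2), 2)), Mul(4, -3), Mul(Pow(Add(3, 2), 2), -3))), 2) = Pow(Add(-80, Add(Pow(Pow(5, 2), 2), Mul(4, Pow(5, 2)), -12, Mul(Pow(5, 2), -3))), 2) = Pow(Add(-80, Add(Pow(25, 2), Mul(4, 25), -12, Mul(25, -3))), 2) = Pow(Add(-80, Add(625, 100, -12, -75)), 2) = Pow(Add(-80, 638), 2) = Pow(558, 2) = 311364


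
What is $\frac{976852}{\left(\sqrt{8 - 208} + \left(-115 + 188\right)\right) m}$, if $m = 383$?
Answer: $\frac{71310196}{2117607} - \frac{9768520 i \sqrt{2}}{2117607} \approx 33.675 - 6.5238 i$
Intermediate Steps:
$\frac{976852}{\left(\sqrt{8 - 208} + \left(-115 + 188\right)\right) m} = \frac{976852}{\left(\sqrt{8 - 208} + \left(-115 + 188\right)\right) 383} = \frac{976852}{\left(\sqrt{-200} + 73\right) 383} = \frac{976852}{\left(10 i \sqrt{2} + 73\right) 383} = \frac{976852}{\left(73 + 10 i \sqrt{2}\right) 383} = \frac{976852}{27959 + 3830 i \sqrt{2}}$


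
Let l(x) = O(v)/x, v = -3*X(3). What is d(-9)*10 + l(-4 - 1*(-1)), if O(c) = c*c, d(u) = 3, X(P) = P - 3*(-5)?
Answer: -942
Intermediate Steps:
X(P) = 15 + P (X(P) = P + 15 = 15 + P)
v = -54 (v = -3*(15 + 3) = -3*18 = -54)
O(c) = c**2
l(x) = 2916/x (l(x) = (-54)**2/x = 2916/x)
d(-9)*10 + l(-4 - 1*(-1)) = 3*10 + 2916/(-4 - 1*(-1)) = 30 + 2916/(-4 + 1) = 30 + 2916/(-3) = 30 + 2916*(-1/3) = 30 - 972 = -942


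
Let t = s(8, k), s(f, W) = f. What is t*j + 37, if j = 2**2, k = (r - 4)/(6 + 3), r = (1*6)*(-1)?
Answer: 69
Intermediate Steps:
r = -6 (r = 6*(-1) = -6)
k = -10/9 (k = (-6 - 4)/(6 + 3) = -10/9 ≈ -1.1111)
t = 8
j = 4
t*j + 37 = 8*4 + 37 = 32 + 37 = 69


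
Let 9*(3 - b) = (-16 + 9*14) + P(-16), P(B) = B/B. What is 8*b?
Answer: -224/3 ≈ -74.667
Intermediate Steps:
P(B) = 1
b = -28/3 (b = 3 - ((-16 + 9*14) + 1)/9 = 3 - ((-16 + 126) + 1)/9 = 3 - (110 + 1)/9 = 3 - ⅑*111 = 3 - 37/3 = -28/3 ≈ -9.3333)
8*b = 8*(-28/3) = -224/3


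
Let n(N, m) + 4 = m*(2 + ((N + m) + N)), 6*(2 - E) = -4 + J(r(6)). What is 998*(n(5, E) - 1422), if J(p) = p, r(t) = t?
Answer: -12603742/9 ≈ -1.4004e+6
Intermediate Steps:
E = 5/3 (E = 2 - (-4 + 6)/6 = 2 - 1/6*2 = 2 - 1/3 = 5/3 ≈ 1.6667)
n(N, m) = -4 + m*(2 + m + 2*N) (n(N, m) = -4 + m*(2 + ((N + m) + N)) = -4 + m*(2 + (m + 2*N)) = -4 + m*(2 + m + 2*N))
998*(n(5, E) - 1422) = 998*((-4 + (5/3)**2 + 2*(5/3) + 2*5*(5/3)) - 1422) = 998*((-4 + 25/9 + 10/3 + 50/3) - 1422) = 998*(169/9 - 1422) = 998*(-12629/9) = -12603742/9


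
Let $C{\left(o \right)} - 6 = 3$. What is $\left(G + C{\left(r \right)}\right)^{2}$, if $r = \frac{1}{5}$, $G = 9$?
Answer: $324$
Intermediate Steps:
$r = \frac{1}{5} \approx 0.2$
$C{\left(o \right)} = 9$ ($C{\left(o \right)} = 6 + 3 = 9$)
$\left(G + C{\left(r \right)}\right)^{2} = \left(9 + 9\right)^{2} = 18^{2} = 324$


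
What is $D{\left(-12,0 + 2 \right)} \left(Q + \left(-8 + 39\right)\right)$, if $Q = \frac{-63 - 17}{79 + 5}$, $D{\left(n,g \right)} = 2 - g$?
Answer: $0$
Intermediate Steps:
$Q = - \frac{20}{21}$ ($Q = - \frac{80}{84} = \left(-80\right) \frac{1}{84} = - \frac{20}{21} \approx -0.95238$)
$D{\left(-12,0 + 2 \right)} \left(Q + \left(-8 + 39\right)\right) = \left(2 - \left(0 + 2\right)\right) \left(- \frac{20}{21} + \left(-8 + 39\right)\right) = \left(2 - 2\right) \left(- \frac{20}{21} + 31\right) = \left(2 - 2\right) \frac{631}{21} = 0 \cdot \frac{631}{21} = 0$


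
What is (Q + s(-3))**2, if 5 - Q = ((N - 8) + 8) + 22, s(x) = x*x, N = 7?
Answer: 225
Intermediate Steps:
s(x) = x**2
Q = -24 (Q = 5 - (((7 - 8) + 8) + 22) = 5 - ((-1 + 8) + 22) = 5 - (7 + 22) = 5 - 1*29 = 5 - 29 = -24)
(Q + s(-3))**2 = (-24 + (-3)**2)**2 = (-24 + 9)**2 = (-15)**2 = 225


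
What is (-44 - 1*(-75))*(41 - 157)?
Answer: -3596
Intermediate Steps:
(-44 - 1*(-75))*(41 - 157) = (-44 + 75)*(-116) = 31*(-116) = -3596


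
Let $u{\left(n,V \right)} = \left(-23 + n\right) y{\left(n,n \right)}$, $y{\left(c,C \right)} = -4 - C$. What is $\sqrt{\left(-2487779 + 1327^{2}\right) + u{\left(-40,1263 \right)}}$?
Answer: $i \sqrt{729118} \approx 853.88 i$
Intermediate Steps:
$u{\left(n,V \right)} = \left(-23 + n\right) \left(-4 - n\right)$
$\sqrt{\left(-2487779 + 1327^{2}\right) + u{\left(-40,1263 \right)}} = \sqrt{\left(-2487779 + 1327^{2}\right) - \left(-23 - 40\right) \left(4 - 40\right)} = \sqrt{\left(-2487779 + 1760929\right) - \left(-63\right) \left(-36\right)} = \sqrt{-726850 - 2268} = \sqrt{-729118} = i \sqrt{729118}$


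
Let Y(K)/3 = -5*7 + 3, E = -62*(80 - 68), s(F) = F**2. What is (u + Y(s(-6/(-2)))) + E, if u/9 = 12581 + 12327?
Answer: 223332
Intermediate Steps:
E = -744 (E = -62*12 = -744)
Y(K) = -96 (Y(K) = 3*(-5*7 + 3) = 3*(-35 + 3) = 3*(-32) = -96)
u = 224172 (u = 9*(12581 + 12327) = 9*24908 = 224172)
(u + Y(s(-6/(-2)))) + E = (224172 - 96) - 744 = 224076 - 744 = 223332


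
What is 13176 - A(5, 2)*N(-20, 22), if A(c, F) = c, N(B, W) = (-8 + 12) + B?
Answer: 13256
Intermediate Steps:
N(B, W) = 4 + B
13176 - A(5, 2)*N(-20, 22) = 13176 - 5*(4 - 20) = 13176 - 5*(-16) = 13176 - 1*(-80) = 13176 + 80 = 13256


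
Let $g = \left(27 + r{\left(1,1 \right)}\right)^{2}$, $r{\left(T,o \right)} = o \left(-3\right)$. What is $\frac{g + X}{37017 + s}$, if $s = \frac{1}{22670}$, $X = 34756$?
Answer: $\frac{800976440}{839175391} \approx 0.95448$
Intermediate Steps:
$r{\left(T,o \right)} = - 3 o$
$s = \frac{1}{22670} \approx 4.4111 \cdot 10^{-5}$
$g = 576$ ($g = \left(27 - 3\right)^{2} = 24^{2} = 576$)
$\frac{g + X}{37017 + s} = \frac{576 + 34756}{37017 + \frac{1}{22670}} = \frac{35332}{\frac{839175391}{22670}} = 35332 \cdot \frac{22670}{839175391} = \frac{800976440}{839175391}$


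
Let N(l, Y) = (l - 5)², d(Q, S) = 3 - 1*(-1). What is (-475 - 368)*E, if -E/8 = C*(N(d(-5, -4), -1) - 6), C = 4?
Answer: -134880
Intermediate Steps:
d(Q, S) = 4 (d(Q, S) = 3 + 1 = 4)
N(l, Y) = (-5 + l)²
E = 160 (E = -32*((-5 + 4)² - 6) = -32*((-1)² - 6) = -32*(1 - 6) = -32*(-5) = -8*(-20) = 160)
(-475 - 368)*E = (-475 - 368)*160 = -843*160 = -134880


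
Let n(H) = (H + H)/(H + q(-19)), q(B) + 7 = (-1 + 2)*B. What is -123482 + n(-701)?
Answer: -89770012/727 ≈ -1.2348e+5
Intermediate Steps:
q(B) = -7 + B (q(B) = -7 + (-1 + 2)*B = -7 + 1*B = -7 + B)
n(H) = 2*H/(-26 + H) (n(H) = (H + H)/(H + (-7 - 19)) = (2*H)/(H - 26) = (2*H)/(-26 + H) = 2*H/(-26 + H))
-123482 + n(-701) = -123482 + 2*(-701)/(-26 - 701) = -123482 + 2*(-701)/(-727) = -123482 + 2*(-701)*(-1/727) = -123482 + 1402/727 = -89770012/727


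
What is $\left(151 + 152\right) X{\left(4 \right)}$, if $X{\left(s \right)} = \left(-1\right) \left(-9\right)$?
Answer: $2727$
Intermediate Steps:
$X{\left(s \right)} = 9$
$\left(151 + 152\right) X{\left(4 \right)} = \left(151 + 152\right) 9 = 303 \cdot 9 = 2727$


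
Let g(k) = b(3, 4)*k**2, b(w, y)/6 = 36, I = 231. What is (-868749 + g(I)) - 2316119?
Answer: 8341108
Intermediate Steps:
b(w, y) = 216 (b(w, y) = 6*36 = 216)
g(k) = 216*k**2
(-868749 + g(I)) - 2316119 = (-868749 + 216*231**2) - 2316119 = (-868749 + 216*53361) - 2316119 = (-868749 + 11525976) - 2316119 = 10657227 - 2316119 = 8341108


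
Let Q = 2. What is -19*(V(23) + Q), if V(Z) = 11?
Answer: -247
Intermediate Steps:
-19*(V(23) + Q) = -19*(11 + 2) = -19*13 = -247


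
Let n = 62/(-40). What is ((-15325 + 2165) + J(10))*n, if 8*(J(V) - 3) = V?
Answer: 1631313/80 ≈ 20391.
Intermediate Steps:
J(V) = 3 + V/8
n = -31/20 (n = 62*(-1/40) = -31/20 ≈ -1.5500)
((-15325 + 2165) + J(10))*n = ((-15325 + 2165) + (3 + (⅛)*10))*(-31/20) = (-13160 + (3 + 5/4))*(-31/20) = (-13160 + 17/4)*(-31/20) = -52623/4*(-31/20) = 1631313/80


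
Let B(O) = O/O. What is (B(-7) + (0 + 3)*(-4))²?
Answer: 121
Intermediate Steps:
B(O) = 1
(B(-7) + (0 + 3)*(-4))² = (1 + (0 + 3)*(-4))² = (1 + 3*(-4))² = (1 - 12)² = (-11)² = 121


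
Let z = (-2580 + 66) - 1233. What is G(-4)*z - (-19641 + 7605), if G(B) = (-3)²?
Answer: -21687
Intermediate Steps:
z = -3747 (z = -2514 - 1233 = -3747)
G(B) = 9
G(-4)*z - (-19641 + 7605) = 9*(-3747) - (-19641 + 7605) = -33723 - 1*(-12036) = -33723 + 12036 = -21687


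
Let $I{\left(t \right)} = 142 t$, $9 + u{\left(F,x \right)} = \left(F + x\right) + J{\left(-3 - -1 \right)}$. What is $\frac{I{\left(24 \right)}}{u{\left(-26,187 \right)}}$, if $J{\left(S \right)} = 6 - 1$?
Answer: $\frac{3408}{157} \approx 21.707$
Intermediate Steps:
$J{\left(S \right)} = 5$
$u{\left(F,x \right)} = -4 + F + x$ ($u{\left(F,x \right)} = -9 + \left(\left(F + x\right) + 5\right) = -9 + \left(5 + F + x\right) = -4 + F + x$)
$\frac{I{\left(24 \right)}}{u{\left(-26,187 \right)}} = \frac{142 \cdot 24}{-4 - 26 + 187} = \frac{3408}{157}$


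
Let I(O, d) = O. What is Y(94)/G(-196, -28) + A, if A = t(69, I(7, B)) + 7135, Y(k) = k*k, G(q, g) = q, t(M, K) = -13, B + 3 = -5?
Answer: 346769/49 ≈ 7076.9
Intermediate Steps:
B = -8 (B = -3 - 5 = -8)
Y(k) = k²
A = 7122 (A = -13 + 7135 = 7122)
Y(94)/G(-196, -28) + A = 94²/(-196) + 7122 = 8836*(-1/196) + 7122 = -2209/49 + 7122 = 346769/49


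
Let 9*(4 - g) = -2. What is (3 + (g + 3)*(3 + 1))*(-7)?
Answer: -2009/9 ≈ -223.22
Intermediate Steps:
g = 38/9 (g = 4 - 1/9*(-2) = 4 + 2/9 = 38/9 ≈ 4.2222)
(3 + (g + 3)*(3 + 1))*(-7) = (3 + (38/9 + 3)*(3 + 1))*(-7) = (3 + (65/9)*4)*(-7) = (3 + 260/9)*(-7) = (287/9)*(-7) = -2009/9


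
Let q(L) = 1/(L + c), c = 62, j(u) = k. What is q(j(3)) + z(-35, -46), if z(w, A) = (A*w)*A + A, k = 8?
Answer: -5187419/70 ≈ -74106.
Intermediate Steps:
z(w, A) = A + w*A² (z(w, A) = w*A² + A = A + w*A²)
j(u) = 8
q(L) = 1/(62 + L) (q(L) = 1/(L + 62) = 1/(62 + L))
q(j(3)) + z(-35, -46) = 1/(62 + 8) - 46*(1 - 46*(-35)) = 1/70 - 46*(1 + 1610) = 1/70 - 46*1611 = 1/70 - 74106 = -5187419/70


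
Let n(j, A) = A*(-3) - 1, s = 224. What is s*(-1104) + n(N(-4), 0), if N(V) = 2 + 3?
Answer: -247297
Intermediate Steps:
N(V) = 5
n(j, A) = -1 - 3*A (n(j, A) = -3*A - 1 = -1 - 3*A)
s*(-1104) + n(N(-4), 0) = 224*(-1104) + (-1 - 3*0) = -247296 + (-1 + 0) = -247296 - 1 = -247297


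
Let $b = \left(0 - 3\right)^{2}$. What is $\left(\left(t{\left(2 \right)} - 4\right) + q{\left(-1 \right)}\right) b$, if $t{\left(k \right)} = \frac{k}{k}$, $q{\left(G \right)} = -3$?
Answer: $-54$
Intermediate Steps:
$t{\left(k \right)} = 1$
$b = 9$ ($b = \left(-3\right)^{2} = 9$)
$\left(\left(t{\left(2 \right)} - 4\right) + q{\left(-1 \right)}\right) b = \left(\left(1 - 4\right) - 3\right) 9 = \left(-3 - 3\right) 9 = \left(-6\right) 9 = -54$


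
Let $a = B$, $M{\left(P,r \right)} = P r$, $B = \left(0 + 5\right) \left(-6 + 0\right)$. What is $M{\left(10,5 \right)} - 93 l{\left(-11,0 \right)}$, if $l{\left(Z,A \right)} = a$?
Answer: $2840$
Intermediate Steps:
$B = -30$ ($B = 5 \left(-6\right) = -30$)
$a = -30$
$l{\left(Z,A \right)} = -30$
$M{\left(10,5 \right)} - 93 l{\left(-11,0 \right)} = 10 \cdot 5 - -2790 = 50 + 2790 = 2840$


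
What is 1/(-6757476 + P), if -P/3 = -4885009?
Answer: 1/7897551 ≈ 1.2662e-7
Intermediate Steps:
P = 14655027 (P = -3*(-4885009) = 14655027)
1/(-6757476 + P) = 1/(-6757476 + 14655027) = 1/7897551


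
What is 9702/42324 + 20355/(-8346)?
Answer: -10840724/4906057 ≈ -2.2097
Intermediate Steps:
9702/42324 + 20355/(-8346) = 9702*(1/42324) + 20355*(-1/8346) = 1617/7054 - 6785/2782 = -10840724/4906057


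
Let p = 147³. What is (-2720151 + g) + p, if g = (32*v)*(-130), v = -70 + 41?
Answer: 577012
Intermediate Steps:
v = -29
p = 3176523
g = 120640 (g = (32*(-29))*(-130) = -928*(-130) = 120640)
(-2720151 + g) + p = (-2720151 + 120640) + 3176523 = -2599511 + 3176523 = 577012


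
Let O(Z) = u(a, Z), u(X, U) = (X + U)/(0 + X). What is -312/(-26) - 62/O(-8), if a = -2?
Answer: -⅖ ≈ -0.40000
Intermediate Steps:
u(X, U) = (U + X)/X
O(Z) = 1 - Z/2 (O(Z) = (Z - 2)/(-2) = -(-2 + Z)/2 = 1 - Z/2)
-312/(-26) - 62/O(-8) = -312/(-26) - 62/(1 - ½*(-8)) = -312*(-1/26) - 62/(1 + 4) = 12 - 62/5 = -⅖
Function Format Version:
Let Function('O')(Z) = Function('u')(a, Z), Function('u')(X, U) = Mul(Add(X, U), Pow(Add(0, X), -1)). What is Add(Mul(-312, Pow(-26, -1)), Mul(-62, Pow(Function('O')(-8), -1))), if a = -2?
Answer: Rational(-2, 5) ≈ -0.40000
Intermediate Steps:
Function('u')(X, U) = Mul(Pow(X, -1), Add(U, X)) (Function('u')(X, U) = Mul(Add(U, X), Pow(X, -1)) = Mul(Pow(X, -1), Add(U, X)))
Function('O')(Z) = Add(1, Mul(Rational(-1, 2), Z)) (Function('O')(Z) = Mul(Pow(-2, -1), Add(Z, -2)) = Mul(Rational(-1, 2), Add(-2, Z)) = Add(1, Mul(Rational(-1, 2), Z)))
Add(Mul(-312, Pow(-26, -1)), Mul(-62, Pow(Function('O')(-8), -1))) = Add(Mul(-312, Pow(-26, -1)), Mul(-62, Pow(Add(1, Mul(Rational(-1, 2), -8)), -1))) = Add(Mul(-312, Rational(-1, 26)), Mul(-62, Pow(Add(1, 4), -1))) = Add(12, Mul(-62, Pow(5, -1))) = Add(12, Mul(-62, Rational(1, 5))) = Add(12, Rational(-62, 5)) = Rational(-2, 5)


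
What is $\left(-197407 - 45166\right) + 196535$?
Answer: $-46038$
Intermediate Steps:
$\left(-197407 - 45166\right) + 196535 = -242573 + 196535 = -46038$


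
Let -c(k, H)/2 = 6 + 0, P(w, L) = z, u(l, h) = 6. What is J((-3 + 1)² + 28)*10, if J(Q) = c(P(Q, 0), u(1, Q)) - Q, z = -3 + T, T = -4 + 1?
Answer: -440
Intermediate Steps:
T = -3
z = -6 (z = -3 - 3 = -6)
P(w, L) = -6
c(k, H) = -12 (c(k, H) = -2*(6 + 0) = -2*6 = -12)
J(Q) = -12 - Q
J((-3 + 1)² + 28)*10 = (-12 - ((-3 + 1)² + 28))*10 = (-12 - ((-2)² + 28))*10 = (-12 - (4 + 28))*10 = (-12 - 1*32)*10 = (-12 - 32)*10 = -44*10 = -440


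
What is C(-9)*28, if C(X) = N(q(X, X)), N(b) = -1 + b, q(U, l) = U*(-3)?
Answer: 728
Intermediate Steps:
q(U, l) = -3*U
C(X) = -1 - 3*X
C(-9)*28 = (-1 - 3*(-9))*28 = (-1 + 27)*28 = 26*28 = 728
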